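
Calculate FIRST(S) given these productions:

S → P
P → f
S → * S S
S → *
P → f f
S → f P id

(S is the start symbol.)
To compute FIRST(S), examine every production with S on the left-hand side, reading each right-hand side left to right until a non-nullable symbol is reached.

FIRST sets of the other non-terminals involved (by the same procedure, iterated to a fixed point):
  FIRST(P) = { 'f' }

From S → P:
  - P is a non-terminal: add FIRST(P) \ {ε} = { 'f' }
    P is not nullable, so stop
From S → * S S:
  - '*' is a terminal: add '*' and stop
From S → *:
  - '*' is a terminal: add '*' and stop
From S → f P id:
  - f is a terminal: add 'f' and stop

Collecting: FIRST(S) = { '*', 'f' }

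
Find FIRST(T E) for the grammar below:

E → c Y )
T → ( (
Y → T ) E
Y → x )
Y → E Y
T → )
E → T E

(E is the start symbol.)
FIRST sets of the non-terminals involved (from the grammar, by fixed-point iteration):
  FIRST(T) = { '(', ')' }

To compute FIRST(T E), process the symbols left to right:
Symbol T is a non-terminal. Add FIRST(T) \ {ε} = { '(', ')' }
T is not nullable (ε ∉ FIRST(T)), so stop here.
FIRST(T E) = { '(', ')' }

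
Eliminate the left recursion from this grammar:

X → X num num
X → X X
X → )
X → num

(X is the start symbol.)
X → ) X'
X → num X'
X' → num num X'
X' → X X'
X' → ε

X is directly left-recursive. The standard transformation for
  A → A α₁ | ... | A α_m | β₁ | ... | β_n
is
  A  → β₁ A' | ... | β_n A'
  A' → α₁ A' | ... | α_m A' | ε

X → ) becomes X → ) X'
X → num becomes X → num X'
X → X num num becomes X' → num num X'
X → X X becomes X' → X X'
Add X' → ε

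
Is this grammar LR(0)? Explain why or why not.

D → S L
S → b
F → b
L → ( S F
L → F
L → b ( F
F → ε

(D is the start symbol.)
Augment with D' → D and build the canonical LR(0) collection (I0 = CLOSURE({[D' → . D]}), then GOTO on every symbol after a dot until no new states appear). It has 13 states:
  I0: { [D → . S L], [D' → . D], [S → . b] }  — shift
  I1: { [D' → D .] }  — accept
  I2: { [D → S . L], [F → . b], [F → .], [L → . ( S F], [L → . F], [L → . b ( F] }  — shift, reduce
  I3: { [S → b .] }  — reduce
  I4: { [L → ( . S F], [S → . b] }  — shift
  I5: { [L → F .] }  — reduce
  I6: { [D → S L .] }  — reduce
  I7: { [F → b .], [L → b . ( F] }  — shift, reduce
  I8: { [F → . b], [F → .], [L → b ( . F] }  — shift, reduce
  I9: { [L → b ( F .] }  — reduce
  I10: { [F → b .] }  — reduce
  I11: { [F → . b], [F → .], [L → ( S . F] }  — shift, reduce
  I12: { [L → ( S F .] }  — reduce

Conflict in state I2:
  Shift-reduce conflict between [F → .] and [F → . b]
So the grammar is NOT LR(0).

Answer: No. Shift-reduce conflict between [F → .] and [F → . b]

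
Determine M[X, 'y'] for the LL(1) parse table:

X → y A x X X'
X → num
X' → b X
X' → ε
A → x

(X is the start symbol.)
X → y A x X X'

To find M[X, 'y'], we find productions for X where 'y' is in the predict set (PREDICT(N → α) = (FIRST(α) \ {ε}) ∪ (FOLLOW(N) if α ⇒* ε)).

X → y A x X X': PREDICT = { 'y' }
  'y' is in predict set, so this production goes in M[X, 'y']
X → num: PREDICT = { 'num' }

M[X, 'y'] = X → y A x X X'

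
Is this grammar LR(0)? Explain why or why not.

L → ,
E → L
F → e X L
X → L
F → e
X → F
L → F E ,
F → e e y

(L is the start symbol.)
Augment with L' → L and build the canonical LR(0) collection (I0 = CLOSURE({[L' → . L]}), then GOTO on every symbol after a dot until no new states appear). It has 14 states:
  I0: { [F → . e X L], [F → . e e y], [F → . e], [L → . ,], [L → . F E ,], [L' → . L] }  — shift
  I1: { [L → , .] }  — reduce
  I2: { [E → . L], [F → . e X L], [F → . e e y], [F → . e], [L → . ,], [L → . F E ,], [L → F . E ,] }  — shift
  I3: { [L' → L .] }  — accept
  I4: { [F → . e X L], [F → . e e y], [F → . e], [F → e . X L], [F → e . e y], [F → e .], [L → . ,], [L → . F E ,], [X → . F], [X → . L] }  — shift, reduce
  I5: { [E → . L], [F → . e X L], [F → . e e y], [F → . e], [L → . ,], [L → . F E ,], [L → F . E ,], [X → F .] }  — shift, reduce
  I6: { [X → L .] }  — reduce
  I7: { [F → . e X L], [F → . e e y], [F → . e], [F → e X . L], [L → . ,], [L → . F E ,] }  — shift
  I8: { [F → . e X L], [F → . e e y], [F → . e], [F → e . X L], [F → e . e y], [F → e .], [F → e e . y], [L → . ,], [L → . F E ,], [X → . F], [X → . L] }  — shift, reduce
  I9: { [F → e e y .] }  — reduce
  I10: { [F → e X L .] }  — reduce
  I11: { [L → F E . ,] }  — shift
  I12: { [E → L .] }  — reduce
  I13: { [L → F E , .] }  — reduce

Conflict in state I4:
  Shift-reduce conflict between [F → e .] and [F → . e]
So the grammar is NOT LR(0).

Answer: No. Shift-reduce conflict between [F → e .] and [F → . e]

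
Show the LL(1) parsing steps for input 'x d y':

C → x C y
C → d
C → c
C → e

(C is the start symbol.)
LL(1) parsing maintains a stack (initially the start symbol over $) and the input. At each step: if the stack top is a terminal, match it against the current input token; if it is a non-terminal N, replace it with the RHS of M[N, lookahead] (the unique production whose predict set contains the lookahead).

Stack is shown with the top on the left.

Stack    Input    Action
------------------------
C $      x d y $  output C → x C y
x C y $  x d y $  match 'x'
C y $    d y $    output C → d
d y $    d y $    match 'd'
y $      y $      match 'y'
$        $        accept

The string is accepted.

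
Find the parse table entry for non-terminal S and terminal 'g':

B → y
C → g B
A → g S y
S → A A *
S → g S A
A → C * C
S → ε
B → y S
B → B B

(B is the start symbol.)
S → A A *, S → g S A, S → ε

To find M[S, 'g'], we find productions for S where 'g' is in the predict set (PREDICT(N → α) = (FIRST(α) \ {ε}) ∪ (FOLLOW(N) if α ⇒* ε)).

Relevant sets:
  FIRST(A) = { 'g' }
  FOLLOW(S) = { $, '*', 'g', 'y' }

S → A A *: PREDICT = { 'g' }
  'g' is in predict set, so this production goes in M[S, 'g']
S → g S A: PREDICT = { 'g' }
  'g' is in predict set, so this production goes in M[S, 'g']
S → ε: PREDICT = { $, '*', 'g', 'y' }
  'g' is in predict set, so this production goes in M[S, 'g']

M[S, 'g'] = S → A A *, S → g S A, S → ε  (a multiply-defined cell — the grammar is not LL(1))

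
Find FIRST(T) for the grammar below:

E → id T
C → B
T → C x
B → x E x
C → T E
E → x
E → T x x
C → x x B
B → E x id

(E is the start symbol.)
{ 'id', 'x' }

FIRST sets of the other non-terminals involved (by the same procedure, iterated to a fixed point):
  FIRST(C) = { 'id', 'x' }

From T → C x:
  - C is a non-terminal: add FIRST(C) \ {ε} = { 'id', 'x' }
    C is not nullable, so stop

Collecting: FIRST(T) = { 'id', 'x' }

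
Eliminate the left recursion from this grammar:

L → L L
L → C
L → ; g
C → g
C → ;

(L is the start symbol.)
L is directly left-recursive. The standard transformation for
  A → A α₁ | ... | A α_m | β₁ | ... | β_n
is
  A  → β₁ A' | ... | β_n A'
  A' → α₁ A' | ... | α_m A' | ε

L → C becomes L → C L'
L → ; g becomes L → ; g L'
L → L L becomes L' → L L'
Add L' → ε

Productions for other non-terminals are unchanged:
  C → g
  C → ;

Resulting grammar:
L → C L'
L → ; g L'
L' → L L'
L' → ε
C → g
C → ;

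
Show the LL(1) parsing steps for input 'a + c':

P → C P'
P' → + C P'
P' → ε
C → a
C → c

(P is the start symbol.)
Stack is shown with the top on the left.

Stack     Input    Action
-------------------------
P $       a + c $  output P → C P'
C P' $    a + c $  output C → a
a P' $    a + c $  match 'a'
P' $      + c $    output P' → + C P'
+ C P' $  + c $    match '+'
C P' $    c $      output C → c
c P' $    c $      match 'c'
P' $      $        output P' → ε
$         $        accept

The string is accepted.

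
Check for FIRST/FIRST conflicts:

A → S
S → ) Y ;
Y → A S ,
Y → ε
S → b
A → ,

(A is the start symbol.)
A FIRST/FIRST conflict occurs when two productions N → α and N → β for the same non-terminal have FIRST(α) ∩ FIRST(β) ≠ ∅ (with ε ∈ FIRST of a nullable right-hand side, so two nullable alternatives also conflict).

FIRST sets of the non-terminals at (or reachable through a nullable prefix from) the front of some alternative:
  FIRST(S) = { ')', 'b' }
  FIRST(A) = { ')', ',', 'b' }

Productions for A:
  A → S: FIRST = { ')', 'b' }
  A → ,: FIRST = { ',' }
Productions for S:
  S → ) Y ;: FIRST = { ')' }
  S → b: FIRST = { 'b' }
Productions for Y:
  Y → A S ,: FIRST = { ')', ',', 'b' }
  Y → ε: FIRST = { ε }

All alternatives of each non-terminal have pairwise disjoint FIRST sets.

Answer: No FIRST/FIRST conflicts.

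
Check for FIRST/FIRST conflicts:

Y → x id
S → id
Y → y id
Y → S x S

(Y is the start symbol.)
No FIRST/FIRST conflicts.

A FIRST/FIRST conflict occurs when two productions N → α and N → β for the same non-terminal have FIRST(α) ∩ FIRST(β) ≠ ∅ (with ε ∈ FIRST of a nullable right-hand side, so two nullable alternatives also conflict).

FIRST sets of the non-terminals at (or reachable through a nullable prefix from) the front of some alternative:
  FIRST(S) = { 'id' }

Productions for Y:
  Y → x id: FIRST = { 'x' }
  Y → y id: FIRST = { 'y' }
  Y → S x S: FIRST = { 'id' }
S has only one production, so no FIRST/FIRST conflict is possible there.

All alternatives of each non-terminal have pairwise disjoint FIRST sets.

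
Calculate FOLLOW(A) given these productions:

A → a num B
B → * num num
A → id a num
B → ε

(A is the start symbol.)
To compute FOLLOW(A), find every occurrence of A on a right-hand side N → α A β: add FIRST(β) \ {ε}, and if β is empty or nullable also add FOLLOW(N). Iterate to a fixed point.

A is the start symbol, so $ ∈ FOLLOW(A).
A does not occur on any right-hand side.

Taking the union: FOLLOW(A) = { $ }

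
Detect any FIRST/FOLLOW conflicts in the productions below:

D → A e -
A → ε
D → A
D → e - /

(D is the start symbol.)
A FIRST/FOLLOW conflict occurs when a non-terminal N has a nullable alternative N → β (β ⇒* ε) and another alternative N → α with FIRST(α) ∩ FOLLOW(N) ≠ ∅: on such a lookahead the parser cannot decide between expanding α and letting N vanish via β.

Nullable non-terminals: A, D.
FIRST sets used below: FIRST(A) = { ε }
A has a nullable alternative but only one production, so nothing to check.

D: nullable alternative(s) D → A; FOLLOW(D) = { $ }
  D → A e -: FIRST \ {ε} = { 'e' } — disjoint from FOLLOW(D)
  D → A: FIRST \ {ε} = { } — this is the only nullable alternative, skip
  D → e - /: FIRST \ {ε} = { 'e' } — disjoint from FOLLOW(D)

No FIRST/FOLLOW conflicts found.

Answer: No FIRST/FOLLOW conflicts.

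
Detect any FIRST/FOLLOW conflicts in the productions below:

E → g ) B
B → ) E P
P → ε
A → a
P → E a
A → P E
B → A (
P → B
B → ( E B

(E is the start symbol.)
Yes. P → E a with FOLLOW(P) on { 'g' }; P → B with FOLLOW(P) on { '(', ')', 'a', 'g' }

Nullable non-terminals: P.
FIRST sets used below: FIRST(E) = { 'g' }, FIRST(B) = { '(', ')', 'a', 'g' }

P: nullable alternative(s) P → ε; FOLLOW(P) = { $, '(', ')', 'a', 'g' }
  P → ε: FIRST \ {ε} = { } — this is the only nullable alternative, skip
  P → E a: FIRST \ {ε} = { 'g' } — overlaps FOLLOW(P) on { 'g' }: CONFLICT
  P → B: FIRST \ {ε} = { '(', ')', 'a', 'g' } — overlaps FOLLOW(P) on { '(', ')', 'a', 'g' }: CONFLICT

A, B, E have no nullable alternative, so no FIRST/FOLLOW check is needed there.

So the grammar has 2 FIRST/FOLLOW conflicts (marked CONFLICT above).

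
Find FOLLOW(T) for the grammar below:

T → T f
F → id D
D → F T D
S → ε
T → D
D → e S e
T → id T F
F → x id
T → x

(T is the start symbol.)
{ $, 'e', 'f', 'id', 'x' }

To compute FOLLOW(T), find every occurrence of T on a right-hand side N → α T β: add FIRST(β) \ {ε}, and if β is empty or nullable also add FOLLOW(N). Iterate to a fixed point.

T is the start symbol, so $ ∈ FOLLOW(T).
In T → T f: T is followed by f, add FIRST(f) \ {ε} = { 'f' }
In D → F T D: T is followed by D, add FIRST(D) \ {ε} = { 'e', 'id', 'x' }
In T → id T F: T is followed by F, add FIRST(F) \ {ε} = { 'id', 'x' }

Taking the union: FOLLOW(T) = { $, 'e', 'f', 'id', 'x' }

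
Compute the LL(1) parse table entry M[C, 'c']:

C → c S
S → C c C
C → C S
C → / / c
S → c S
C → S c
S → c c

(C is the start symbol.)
To find M[C, 'c'], we find productions for C where 'c' is in the predict set (PREDICT(N → α) = (FIRST(α) \ {ε}) ∪ (FOLLOW(N) if α ⇒* ε)).

Relevant sets:
  FIRST(C) = { '/', 'c' }
  FIRST(S) = { '/', 'c' }

C → c S: PREDICT = { 'c' }
  'c' is in predict set, so this production goes in M[C, 'c']
C → C S: PREDICT = { '/', 'c' }
  'c' is in predict set, so this production goes in M[C, 'c']
C → / / c: PREDICT = { '/' }
C → S c: PREDICT = { '/', 'c' }
  'c' is in predict set, so this production goes in M[C, 'c']

M[C, 'c'] = C → c S, C → C S, C → S c  (a multiply-defined cell — the grammar is not LL(1))

Answer: C → c S, C → C S, C → S c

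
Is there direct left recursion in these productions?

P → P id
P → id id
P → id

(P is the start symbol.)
Direct left recursion occurs when N → N α for some non-terminal N (the right-hand side begins with the left-hand side itself).

P → P id: LEFT RECURSIVE (starts with P)
P → id id: starts with id
P → id: starts with id

The grammar has direct left recursion on: P.

Answer: Yes, P is left-recursive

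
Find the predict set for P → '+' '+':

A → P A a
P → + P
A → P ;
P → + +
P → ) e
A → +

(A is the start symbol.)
{ '+' }

PREDICT(P → '+' '+') = (FIRST(RHS) \ {ε}) ∪ (FOLLOW(P) if ε ∈ FIRST(RHS), i.e. RHS ⇒* ε)
FIRST('+' '+') = { '+' }
ε ∉ FIRST('+' '+'), so FOLLOW(P) is not added.
PREDICT(P → '+' '+') = { '+' }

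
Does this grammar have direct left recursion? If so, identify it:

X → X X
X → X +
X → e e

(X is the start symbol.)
Direct left recursion occurs when N → N α for some non-terminal N (the right-hand side begins with the left-hand side itself).

X → X X: LEFT RECURSIVE (starts with X)
X → X +: LEFT RECURSIVE (starts with X)
X → e e: starts with e

The grammar has direct left recursion on: X.

Answer: Yes, X is left-recursive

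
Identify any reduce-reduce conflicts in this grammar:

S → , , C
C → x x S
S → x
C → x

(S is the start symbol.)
No reduce-reduce conflicts

Augment with S' → S and build the canonical LR(0) collection (I0 = CLOSURE({[S' → . S]}), then GOTO on every symbol after a dot until no new states appear). It has 9 states:
  I0: { [S → . , , C], [S → . x], [S' → . S] }  — shift
  I1: { [S → , . , C] }  — shift
  I2: { [S' → S .] }  — accept
  I3: { [S → x .] }  — reduce
  I4: { [C → . x x S], [C → . x], [S → , , . C] }  — shift
  I5: { [S → , , C .] }  — reduce
  I6: { [C → x . x S], [C → x .] }  — shift, reduce
  I7: { [C → x x . S], [S → . , , C], [S → . x] }  — shift
  I8: { [C → x x S .] }  — reduce

No state contains more than one complete item.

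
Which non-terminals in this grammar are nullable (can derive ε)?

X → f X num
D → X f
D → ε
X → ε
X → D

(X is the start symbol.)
A non-terminal is nullable if it can derive ε (the empty string): either it has an ε-production, or it has a production whose right-hand side consists entirely of nullable non-terminals.

ε-productions: D → ε, X → ε
So D, X are immediately nullable.
Every non-terminal is now nullable.
Nullable = { 'D', 'X' }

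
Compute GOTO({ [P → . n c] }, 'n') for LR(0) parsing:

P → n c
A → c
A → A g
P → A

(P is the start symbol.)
GOTO(I, 'n') = CLOSURE({ [A → αX.β] : [A → α.Xβ] ∈ I, X = 'n' })

Items with dot before 'n', with the dot advanced:
  [P → . n c] → [P → n . c]
Closure adds nothing (no advanced item has the dot before a non-terminal).

GOTO = { [P → n . c] }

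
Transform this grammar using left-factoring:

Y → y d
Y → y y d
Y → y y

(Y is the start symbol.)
Y → y Y'
Y' → d
Y' → y Y''
Y'' → d
Y'' → ε

Left-factoring transforms A → αβ₁ | αβ₂ into A → αA' and A' → β₁ | β₂
(α is the longest common prefix among the alternatives). Repeat until
no nonterminal has two alternatives with a common prefix.

Round 1: Y has alternatives sharing prefix 'y'. Introduce Y': Y → y Y'
  Add: Y' → d
  Add: Y' → y d
  Add: Y' → y

Round 2: Y' has alternatives sharing prefix 'y'. Introduce Y'': Y' → y Y''
  Add: Y'' → d
  Add: Y'' → ε

No remaining common prefixes — done.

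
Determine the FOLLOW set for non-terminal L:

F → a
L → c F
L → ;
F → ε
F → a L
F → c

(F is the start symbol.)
To compute FOLLOW(L), find every occurrence of L on a right-hand side N → α L β: add FIRST(β) \ {ε}, and if β is empty or nullable also add FOLLOW(N). Iterate to a fixed point.

In F → a L: L is at the end, add FOLLOW(F)

The FOLLOW sets referred to above (computed the same way, to a fixed point):
  FOLLOW(F) = { $ }

Taking the union: FOLLOW(L) = { $ }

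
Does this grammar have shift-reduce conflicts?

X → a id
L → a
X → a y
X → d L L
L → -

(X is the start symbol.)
Augment with X' → X and build the canonical LR(0) collection (I0 = CLOSURE({[X' → . X]}), then GOTO on every symbol after a dot until no new states appear). It has 10 states:
  I0: { [X → . a id], [X → . a y], [X → . d L L], [X' → . X] }  — shift
  I1: { [X' → X .] }  — accept
  I2: { [X → a . id], [X → a . y] }  — shift
  I3: { [L → . -], [L → . a], [X → d . L L] }  — shift
  I4: { [L → - .] }  — reduce
  I5: { [L → . -], [L → . a], [X → d L . L] }  — shift
  I6: { [L → a .] }  — reduce
  I7: { [X → d L L .] }  — reduce
  I8: { [X → a id .] }  — reduce
  I9: { [X → a y .] }  — reduce

No state contains both a complete item and a shift item.

Answer: No shift-reduce conflicts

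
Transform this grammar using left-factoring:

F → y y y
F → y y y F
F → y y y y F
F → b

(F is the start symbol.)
Left-factoring transforms A → αβ₁ | αβ₂ into A → αA' and A' → β₁ | β₂
(α is the longest common prefix among the alternatives). Repeat until
no nonterminal has two alternatives with a common prefix.

Round 1: F has alternatives sharing prefix 'y y y'. Introduce F': F → y y y F'
  Add: F' → ε
  Add: F' → F
  Add: F' → y F

No remaining common prefixes — done.

Resulting grammar:
F → y y y F'
F' → ε
F' → F
F' → y F
F → b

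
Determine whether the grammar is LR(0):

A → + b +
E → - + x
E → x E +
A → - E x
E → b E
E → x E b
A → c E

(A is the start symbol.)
Yes, the grammar is LR(0)

A grammar is LR(0) if no state in the canonical LR(0) collection has:
  - both a shift item (dot before a terminal) and a complete item (shift-reduce conflict), or
  - two or more complete items (reduce-reduce conflict; the accept item [A' → A .] counts as a complete item here).

Augment with A' → A and build the canonical LR(0) collection (I0 = CLOSURE({[A' → . A]}), then GOTO on every symbol after a dot until no new states appear). It has 19 states:
  I0: { [A → . + b +], [A → . - E x], [A → . c E], [A' → . A] }  — shift
  I1: { [A → + . b +] }  — shift
  I2: { [A → - . E x], [E → . - + x], [E → . b E], [E → . x E +], [E → . x E b] }  — shift
  I3: { [A' → A .] }  — accept
  I4: { [A → c . E], [E → . - + x], [E → . b E], [E → . x E +], [E → . x E b] }  — shift
  I5: { [E → - . + x] }  — shift
  I6: { [A → c E .] }  — reduce
  I7: { [E → . - + x], [E → . b E], [E → . x E +], [E → . x E b], [E → b . E] }  — shift
  I8: { [E → . - + x], [E → . b E], [E → . x E +], [E → . x E b], [E → x . E +], [E → x . E b] }  — shift
  I9: { [E → x E . +], [E → x E . b] }  — shift
  I10: { [E → x E + .] }  — reduce
  I11: { [E → x E b .] }  — reduce
  I12: { [E → b E .] }  — reduce
  I13: { [E → - + . x] }  — shift
  I14: { [E → - + x .] }  — reduce
  I15: { [A → - E . x] }  — shift
  I16: { [A → - E x .] }  — reduce
  I17: { [A → + b . +] }  — shift
  I18: { [A → + b + .] }  — reduce

Every state is either a pure shift/goto state or contains exactly one complete item and nothing to shift — no conflicts. The grammar is LR(0).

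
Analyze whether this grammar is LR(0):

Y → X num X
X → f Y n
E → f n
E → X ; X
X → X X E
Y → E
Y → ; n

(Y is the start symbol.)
No. Shift-reduce conflict between [Y → X num X .] and [X → . f Y n]

Augment with Y' → Y and build the canonical LR(0) collection (I0 = CLOSURE({[Y' → . Y]}), then GOTO on every symbol after a dot until no new states appear). It has 18 states:
  I0: { [E → . X ; X], [E → . f n], [X → . X X E], [X → . f Y n], [Y → . ; n], [Y → . E], [Y → . X num X], [Y' → . Y] }  — shift
  I1: { [Y → ; . n] }  — shift
  I2: { [Y → E .] }  — reduce
  I3: { [E → X . ; X], [X → . X X E], [X → . f Y n], [X → X . X E], [Y → X . num X] }  — shift
  I4: { [Y' → Y .] }  — accept
  I5: { [E → . X ; X], [E → . f n], [E → f . n], [X → . X X E], [X → . f Y n], [X → f . Y n], [Y → . ; n], [Y → . E], [Y → . X num X] }  — shift
  I6: { [X → f Y . n] }  — shift
  I7: { [E → f n .] }  — reduce
  I8: { [X → f Y n .] }  — reduce
  I9: { [E → X ; . X], [X → . X X E], [X → . f Y n] }  — shift
  I10: { [E → . X ; X], [E → . f n], [X → . X X E], [X → . f Y n], [X → X . X E], [X → X X . E] }  — shift
  I11: { [E → . X ; X], [E → . f n], [X → . X X E], [X → . f Y n], [X → f . Y n], [Y → . ; n], [Y → . E], [Y → . X num X] }  — shift
  I12: { [X → . X X E], [X → . f Y n], [Y → X num . X] }  — shift
  I13: { [X → . X X E], [X → . f Y n], [X → X . X E], [Y → X num X .] }  — shift, reduce
  I14: { [X → X X E .] }  — reduce
  I15: { [E → . X ; X], [E → . f n], [E → X . ; X], [X → . X X E], [X → . f Y n], [X → X . X E], [X → X X . E] }  — shift
  I16: { [E → X ; X .], [X → . X X E], [X → . f Y n], [X → X . X E] }  — shift, reduce
  I17: { [Y → ; n .] }  — reduce

Conflict in state I13:
  Shift-reduce conflict between [Y → X num X .] and [X → . f Y n]
So the grammar is NOT LR(0).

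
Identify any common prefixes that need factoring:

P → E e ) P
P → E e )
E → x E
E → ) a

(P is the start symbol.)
Left-factoring is needed when two productions for the same non-terminal
share a common prefix on the right-hand side.

Productions for P:
  P → E e ) P
  P → E e )
Productions for E:
  E → x E
  E → ) a

Found common prefix 'E e )' in productions for P

Answer: Yes, P has productions with common prefix 'E e )'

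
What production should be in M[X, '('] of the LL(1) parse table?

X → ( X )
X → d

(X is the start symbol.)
To find M[X, '('], we find productions for X where '(' is in the predict set (PREDICT(N → α) = (FIRST(α) \ {ε}) ∪ (FOLLOW(N) if α ⇒* ε)).

X → ( X ): PREDICT = { '(' }
  '(' is in predict set, so this production goes in M[X, '(']
X → d: PREDICT = { 'd' }

M[X, '('] = X → ( X )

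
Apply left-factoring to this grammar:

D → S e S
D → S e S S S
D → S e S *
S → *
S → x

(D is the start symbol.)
Left-factoring transforms A → αβ₁ | αβ₂ into A → αA' and A' → β₁ | β₂
(α is the longest common prefix among the alternatives). Repeat until
no nonterminal has two alternatives with a common prefix.

Round 1: D has alternatives sharing prefix 'S e S'. Introduce D': D → S e S D'
  Add: D' → ε
  Add: D' → S S
  Add: D' → *

No remaining common prefixes — done.

Resulting grammar:
D → S e S D'
D' → ε
D' → S S
D' → *
S → *
S → x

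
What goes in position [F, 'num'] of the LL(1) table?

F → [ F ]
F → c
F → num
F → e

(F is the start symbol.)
To find M[F, 'num'], we find productions for F where 'num' is in the predict set (PREDICT(N → α) = (FIRST(α) \ {ε}) ∪ (FOLLOW(N) if α ⇒* ε)).

F → [ F ]: PREDICT = { '[' }
F → c: PREDICT = { 'c' }
F → num: PREDICT = { 'num' }
  'num' is in predict set, so this production goes in M[F, 'num']
F → e: PREDICT = { 'e' }

M[F, 'num'] = F → num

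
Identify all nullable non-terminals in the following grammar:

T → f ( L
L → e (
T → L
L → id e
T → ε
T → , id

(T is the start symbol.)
ε-productions: T → ε
So T is immediately nullable.
No further non-terminal can be added: every production for the remaining non-terminals contains a terminal or a non-nullable non-terminal.
Nullable = { 'T' }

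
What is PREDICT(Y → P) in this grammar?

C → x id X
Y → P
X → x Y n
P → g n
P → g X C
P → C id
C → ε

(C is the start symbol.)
{ 'g', 'id', 'x' }

PREDICT(Y → P) = (FIRST(RHS) \ {ε}) ∪ (FOLLOW(Y) if ε ∈ FIRST(RHS), i.e. RHS ⇒* ε)
FIRST(P) = { 'g', 'id', 'x' }
FIRST(P) = { 'g', 'id', 'x' }
ε ∉ FIRST(P), so FOLLOW(Y) is not added.
PREDICT(Y → P) = { 'g', 'id', 'x' }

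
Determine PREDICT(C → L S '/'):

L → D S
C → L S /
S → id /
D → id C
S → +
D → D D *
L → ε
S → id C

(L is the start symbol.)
{ '+', 'id' }

PREDICT(C → L S '/') = (FIRST(RHS) \ {ε}) ∪ (FOLLOW(C) if ε ∈ FIRST(RHS), i.e. RHS ⇒* ε)
FIRST(L) = { 'id', ε }
FIRST(S) = { '+', 'id' }
FIRST(L S '/') = { '+', 'id' }
ε ∉ FIRST(L S '/'), so FOLLOW(C) is not added.
PREDICT(C → L S '/') = { '+', 'id' }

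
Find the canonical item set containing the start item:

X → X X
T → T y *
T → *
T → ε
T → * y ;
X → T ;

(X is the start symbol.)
First, augment the grammar with X' → X
I₀ = CLOSURE({ [X' → . X] }):
  [X' → . X] has the dot before X: add [X → . X X], [X → . T ;]
  [X → . T ;] has the dot before T: add [T → . T y *], [T → . *], [T → .], [T → . * y ;]
No further items can be added.

I₀ = { [T → . * y ;], [T → . *], [T → . T y *], [T → .], [X → . T ;], [X → . X X], [X' → . X] }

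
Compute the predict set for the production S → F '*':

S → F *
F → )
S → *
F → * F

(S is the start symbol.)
PREDICT(S → F '*') = (FIRST(RHS) \ {ε}) ∪ (FOLLOW(S) if ε ∈ FIRST(RHS), i.e. RHS ⇒* ε)
FIRST(F) = { ')', '*' }
FIRST(F '*') = { ')', '*' }
ε ∉ FIRST(F '*'), so FOLLOW(S) is not added.
PREDICT(S → F '*') = { ')', '*' }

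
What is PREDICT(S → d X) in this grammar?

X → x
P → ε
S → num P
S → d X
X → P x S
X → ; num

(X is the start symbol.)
{ 'd' }

PREDICT(S → d X) = (FIRST(RHS) \ {ε}) ∪ (FOLLOW(S) if ε ∈ FIRST(RHS), i.e. RHS ⇒* ε)
FIRST(d X) = { 'd' }
ε ∉ FIRST(d X), so FOLLOW(S) is not added.
PREDICT(S → d X) = { 'd' }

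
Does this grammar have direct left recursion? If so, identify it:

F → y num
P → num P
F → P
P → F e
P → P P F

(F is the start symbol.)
Direct left recursion occurs when N → N α for some non-terminal N (the right-hand side begins with the left-hand side itself).

F → y num: starts with y
P → num P: starts with num
F → P: starts with P
P → F e: starts with F
P → P P F: LEFT RECURSIVE (starts with P)

The grammar has direct left recursion on: P.

Answer: Yes, P is left-recursive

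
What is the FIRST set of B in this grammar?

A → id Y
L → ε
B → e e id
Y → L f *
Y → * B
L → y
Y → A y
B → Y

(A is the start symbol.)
FIRST sets of the other non-terminals involved (by the same procedure, iterated to a fixed point):
  FIRST(Y) = { '*', 'f', 'id', 'y' }

From B → e e id:
  - e is a terminal: add 'e' and stop
From B → Y:
  - Y is a non-terminal: add FIRST(Y) \ {ε} = { '*', 'f', 'id', 'y' }
    Y is not nullable, so stop

Collecting: FIRST(B) = { '*', 'e', 'f', 'id', 'y' }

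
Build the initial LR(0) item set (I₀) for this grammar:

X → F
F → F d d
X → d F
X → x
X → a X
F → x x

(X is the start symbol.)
First, augment the grammar with X' → X
I₀ = CLOSURE({ [X' → . X] }):
  [X' → . X] has the dot before X: add [X → . F], [X → . d F], [X → . x], [X → . a X]
  [X → . F] has the dot before F: add [F → . F d d], [F → . x x]
No further items can be added.

I₀ = { [F → . F d d], [F → . x x], [X → . F], [X → . a X], [X → . d F], [X → . x], [X' → . X] }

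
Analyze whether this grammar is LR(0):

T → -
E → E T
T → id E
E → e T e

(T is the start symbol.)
No. Shift-reduce conflict between [T → id E .] and [T → . -]

A grammar is LR(0) if no state in the canonical LR(0) collection has:
  - both a shift item (dot before a terminal) and a complete item (shift-reduce conflict), or
  - two or more complete items (reduce-reduce conflict; the accept item [T' → T .] counts as a complete item here).

Augment with T' → T and build the canonical LR(0) collection (I0 = CLOSURE({[T' → . T]}), then GOTO on every symbol after a dot until no new states appear). It has 9 states:
  I0: { [T → . -], [T → . id E], [T' → . T] }  — shift
  I1: { [T → - .] }  — reduce
  I2: { [T' → T .] }  — accept
  I3: { [E → . E T], [E → . e T e], [T → id . E] }  — shift
  I4: { [E → E . T], [T → . -], [T → . id E], [T → id E .] }  — shift, reduce
  I5: { [E → e . T e], [T → . -], [T → . id E] }  — shift
  I6: { [E → e T . e] }  — shift
  I7: { [E → e T e .] }  — reduce
  I8: { [E → E T .] }  — reduce

Conflict in state I4:
  Shift-reduce conflict between [T → id E .] and [T → . -]
So the grammar is NOT LR(0).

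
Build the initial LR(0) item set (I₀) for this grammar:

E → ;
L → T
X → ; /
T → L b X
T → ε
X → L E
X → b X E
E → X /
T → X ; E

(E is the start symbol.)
{ [E → . ;], [E → . X /], [E' → . E], [L → . T], [T → . L b X], [T → . X ; E], [T → .], [X → . ; /], [X → . L E], [X → . b X E] }

First, augment the grammar with E' → E
I₀ = CLOSURE({ [E' → . E] }):
  [E' → . E] has the dot before E: add [E → . ;], [E → . X /]
  [E → . X /] has the dot before X: add [X → . ; /], [X → . L E], [X → . b X E]
  [X → . L E] has the dot before L: add [L → . T]
  [L → . T] has the dot before T: add [T → . L b X], [T → .], [T → . X ; E]
No further items can be added.

I₀ = { [E → . ;], [E → . X /], [E' → . E], [L → . T], [T → . L b X], [T → . X ; E], [T → .], [X → . ; /], [X → . L E], [X → . b X E] }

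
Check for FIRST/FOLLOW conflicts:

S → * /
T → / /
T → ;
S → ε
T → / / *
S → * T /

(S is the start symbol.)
A FIRST/FOLLOW conflict occurs when a non-terminal N has a nullable alternative N → β (β ⇒* ε) and another alternative N → α with FIRST(α) ∩ FOLLOW(N) ≠ ∅: on such a lookahead the parser cannot decide between expanding α and letting N vanish via β.

Nullable non-terminals: S.

S: nullable alternative(s) S → ε; FOLLOW(S) = { $ }
  S → * /: FIRST \ {ε} = { '*' } — disjoint from FOLLOW(S)
  S → ε: FIRST \ {ε} = { } — this is the only nullable alternative, skip
  S → * T /: FIRST \ {ε} = { '*' } — disjoint from FOLLOW(S)

T has no nullable alternative, so no FIRST/FOLLOW check is needed there.

No FIRST/FOLLOW conflicts found.

Answer: No FIRST/FOLLOW conflicts.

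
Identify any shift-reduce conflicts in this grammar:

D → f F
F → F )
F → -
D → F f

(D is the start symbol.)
A shift-reduce conflict occurs when an LR(0) state has both:
  - a complete (reduce) item [A → α .] (dot at the end), and
  - a shift item [B → β . c γ] (dot before a terminal).

Augment with D' → D and build the canonical LR(0) collection (I0 = CLOSURE({[D' → . D]}), then GOTO on every symbol after a dot until no new states appear). It has 8 states:
  I0: { [D → . F f], [D → . f F], [D' → . D], [F → . -], [F → . F )] }  — shift
  I1: { [F → - .] }  — reduce
  I2: { [D' → D .] }  — accept
  I3: { [D → F . f], [F → F . )] }  — shift
  I4: { [D → f . F], [F → . -], [F → . F )] }  — shift
  I5: { [D → f F .], [F → F . )] }  — shift, reduce
  I6: { [F → F ) .] }  — reduce
  I7: { [D → F f .] }  — reduce

I5 contains reduce item [D → f F .] and shift item [F → F . )] — shift-reduce conflict.

Answer: Yes — I5: [D → f F .] vs [F → F . )]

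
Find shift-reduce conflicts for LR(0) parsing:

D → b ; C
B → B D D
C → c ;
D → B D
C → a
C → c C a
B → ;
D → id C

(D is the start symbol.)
Augment with D' → D and build the canonical LR(0) collection (I0 = CLOSURE({[D' → . D]}), then GOTO on every symbol after a dot until no new states appear). It has 16 states:
  I0: { [B → . ;], [B → . B D D], [D → . B D], [D → . b ; C], [D → . id C], [D' → . D] }  — shift
  I1: { [B → ; .] }  — reduce
  I2: { [B → . ;], [B → . B D D], [B → B . D D], [D → . B D], [D → . b ; C], [D → . id C], [D → B . D] }  — shift
  I3: { [D' → D .] }  — accept
  I4: { [D → b . ; C] }  — shift
  I5: { [C → . a], [C → . c ;], [C → . c C a], [D → id . C] }  — shift
  I6: { [D → id C .] }  — reduce
  I7: { [C → a .] }  — reduce
  I8: { [C → . a], [C → . c ;], [C → . c C a], [C → c . ;], [C → c . C a] }  — shift
  I9: { [C → c ; .] }  — reduce
  I10: { [C → c C . a] }  — shift
  I11: { [C → c C a .] }  — reduce
  I12: { [C → . a], [C → . c ;], [C → . c C a], [D → b ; . C] }  — shift
  I13: { [D → b ; C .] }  — reduce
  I14: { [B → . ;], [B → . B D D], [B → B D . D], [D → . B D], [D → . b ; C], [D → . id C], [D → B D .] }  — shift, reduce
  I15: { [B → B D D .] }  — reduce

I14 contains reduce item [D → B D .] and shift items [B → . ;], [D → . b ; C], [D → . id C] — shift-reduce conflict.

Answer: Yes — I14: [D → B D .] vs [B → . ;]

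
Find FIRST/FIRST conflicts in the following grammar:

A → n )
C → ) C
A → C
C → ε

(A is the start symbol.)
A FIRST/FIRST conflict occurs when two productions N → α and N → β for the same non-terminal have FIRST(α) ∩ FIRST(β) ≠ ∅ (with ε ∈ FIRST of a nullable right-hand side, so two nullable alternatives also conflict).

FIRST sets of the non-terminals at (or reachable through a nullable prefix from) the front of some alternative:
  FIRST(C) = { ')', ε }

Productions for A:
  A → n ): FIRST = { 'n' }
  A → C: FIRST = { ')', ε }
Productions for C:
  C → ) C: FIRST = { ')' }
  C → ε: FIRST = { ε }

All alternatives of each non-terminal have pairwise disjoint FIRST sets.

Answer: No FIRST/FIRST conflicts.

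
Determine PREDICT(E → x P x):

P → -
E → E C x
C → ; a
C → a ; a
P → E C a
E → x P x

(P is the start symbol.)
{ 'x' }

PREDICT(E → x P x) = (FIRST(RHS) \ {ε}) ∪ (FOLLOW(E) if ε ∈ FIRST(RHS), i.e. RHS ⇒* ε)
FIRST(x P x) = { 'x' }
ε ∉ FIRST(x P x), so FOLLOW(E) is not added.
PREDICT(E → x P x) = { 'x' }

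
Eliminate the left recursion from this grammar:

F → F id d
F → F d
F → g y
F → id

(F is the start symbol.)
F is directly left-recursive. The standard transformation for
  A → A α₁ | ... | A α_m | β₁ | ... | β_n
is
  A  → β₁ A' | ... | β_n A'
  A' → α₁ A' | ... | α_m A' | ε

F → g y becomes F → g y F'
F → id becomes F → id F'
F → F id d becomes F' → id d F'
F → F d becomes F' → d F'
Add F' → ε

Resulting grammar:
F → g y F'
F → id F'
F' → id d F'
F' → d F'
F' → ε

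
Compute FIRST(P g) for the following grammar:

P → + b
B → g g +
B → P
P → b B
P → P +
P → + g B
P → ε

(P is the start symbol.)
{ '+', 'b', 'g' }

FIRST sets of the non-terminals involved (from the grammar, by fixed-point iteration):
  FIRST(P) = { '+', 'b', ε }

To compute FIRST(P g), process the symbols left to right:
Symbol P is a non-terminal. Add FIRST(P) \ {ε} = { '+', 'b' }
P is nullable (ε ∈ FIRST(P)), continue to the next symbol.
Symbol g is a terminal. Add 'g' and stop.
FIRST(P g) = { '+', 'b', 'g' }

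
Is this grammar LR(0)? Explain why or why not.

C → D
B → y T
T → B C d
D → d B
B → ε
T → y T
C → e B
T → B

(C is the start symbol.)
No. Shift-reduce conflict between [B → .] and [B → . y T]

A grammar is LR(0) if no state in the canonical LR(0) collection has:
  - both a shift item (dot before a terminal) and a complete item (shift-reduce conflict), or
  - two or more complete items (reduce-reduce conflict; the accept item [C' → C .] counts as a complete item here).

Augment with C' → C and build the canonical LR(0) collection (I0 = CLOSURE({[C' → . C]}), then GOTO on every symbol after a dot until no new states appear). It has 14 states:
  I0: { [C → . D], [C → . e B], [C' → . C], [D → . d B] }  — shift
  I1: { [C' → C .] }  — accept
  I2: { [C → D .] }  — reduce
  I3: { [B → . y T], [B → .], [D → d . B] }  — shift, reduce
  I4: { [B → . y T], [B → .], [C → e . B] }  — shift, reduce
  I5: { [C → e B .] }  — reduce
  I6: { [B → . y T], [B → .], [B → y . T], [T → . B C d], [T → . B], [T → . y T] }  — shift, reduce
  I7: { [C → . D], [C → . e B], [D → . d B], [T → B . C d], [T → B .] }  — shift, reduce
  I8: { [B → y T .] }  — reduce
  I9: { [B → . y T], [B → .], [B → y . T], [T → . B C d], [T → . B], [T → . y T], [T → y . T] }  — shift, reduce
  I10: { [B → y T .], [T → y T .] }  — 2 reduces
  I11: { [T → B C . d] }  — shift
  I12: { [T → B C d .] }  — reduce
  I13: { [D → d B .] }  — reduce

Conflict in state I3:
  Shift-reduce conflict between [B → .] and [B → . y T]
So the grammar is NOT LR(0).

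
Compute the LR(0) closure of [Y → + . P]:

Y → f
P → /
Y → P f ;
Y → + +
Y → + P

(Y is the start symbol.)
{ [P → . /], [Y → + . P] }

To compute CLOSURE, for each item [A → α.Bβ] where B is a non-terminal, add [B → .γ] for all productions B → γ; repeat for the newly added items until nothing changes.

Start with: [Y → + . P]
  [Y → + . P] has the dot before P: add [P → . /]
No further items can be added.

CLOSURE = { [P → . /], [Y → + . P] }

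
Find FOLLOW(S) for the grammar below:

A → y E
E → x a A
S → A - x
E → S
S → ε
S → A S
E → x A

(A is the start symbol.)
{ $, '-', 'y' }

To compute FOLLOW(S), find every occurrence of S on a right-hand side N → α S β: add FIRST(β) \ {ε}, and if β is empty or nullable also add FOLLOW(N). Iterate to a fixed point.

In E → S: S is at the end, add FOLLOW(E)
In S → A S: S is at the end; this adds FOLLOW(S) to itself — nothing new

The FOLLOW sets referred to above (computed the same way, to a fixed point):
  FOLLOW(E) = { $, '-', 'y' }

Taking the union: FOLLOW(S) = { $, '-', 'y' }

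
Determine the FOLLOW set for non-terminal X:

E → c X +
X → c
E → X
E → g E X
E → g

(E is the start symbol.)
To compute FOLLOW(X), find every occurrence of X on a right-hand side N → α X β: add FIRST(β) \ {ε}, and if β is empty or nullable also add FOLLOW(N). Iterate to a fixed point.

In E → c X +: X is followed by '+', add FIRST('+') \ {ε} = { '+' }
In E → X: X is at the end, add FOLLOW(E)
In E → g E X: X is at the end, add FOLLOW(E)

The FOLLOW sets referred to above (computed the same way, to a fixed point):
  FOLLOW(E) = { $, 'c' }

Taking the union: FOLLOW(X) = { $, '+', 'c' }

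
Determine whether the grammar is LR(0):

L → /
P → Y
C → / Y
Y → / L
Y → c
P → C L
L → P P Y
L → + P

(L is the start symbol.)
No. Shift-reduce conflict between [L → / .] and [C → . / Y]

Augment with L' → L and build the canonical LR(0) collection (I0 = CLOSURE({[L' → . L]}), then GOTO on every symbol after a dot until no new states appear). It has 16 states:
  I0: { [C → . / Y], [L → . + P], [L → . /], [L → . P P Y], [L' → . L], [P → . C L], [P → . Y], [Y → . / L], [Y → . c] }  — shift
  I1: { [C → . / Y], [L → + . P], [P → . C L], [P → . Y], [Y → . / L], [Y → . c] }  — shift
  I2: { [C → . / Y], [C → / . Y], [L → . + P], [L → . /], [L → . P P Y], [L → / .], [P → . C L], [P → . Y], [Y → . / L], [Y → . c], [Y → / . L] }  — shift, reduce
  I3: { [C → . / Y], [L → . + P], [L → . /], [L → . P P Y], [P → . C L], [P → . Y], [P → C . L], [Y → . / L], [Y → . c] }  — shift
  I4: { [L' → L .] }  — accept
  I5: { [C → . / Y], [L → P . P Y], [P → . C L], [P → . Y], [Y → . / L], [Y → . c] }  — shift
  I6: { [P → Y .] }  — reduce
  I7: { [Y → c .] }  — reduce
  I8: { [C → . / Y], [C → / . Y], [L → . + P], [L → . /], [L → . P P Y], [P → . C L], [P → . Y], [Y → . / L], [Y → . c], [Y → / . L] }  — shift
  I9: { [L → P P . Y], [Y → . / L], [Y → . c] }  — shift
  I10: { [C → . / Y], [L → . + P], [L → . /], [L → . P P Y], [P → . C L], [P → . Y], [Y → . / L], [Y → . c], [Y → / . L] }  — shift
  I11: { [L → P P Y .] }  — reduce
  I12: { [Y → / L .] }  — reduce
  I13: { [C → / Y .], [P → Y .] }  — 2 reduces
  I14: { [P → C L .] }  — reduce
  I15: { [L → + P .] }  — reduce

Conflict in state I2:
  Shift-reduce conflict between [L → / .] and [C → . / Y]
So the grammar is NOT LR(0).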